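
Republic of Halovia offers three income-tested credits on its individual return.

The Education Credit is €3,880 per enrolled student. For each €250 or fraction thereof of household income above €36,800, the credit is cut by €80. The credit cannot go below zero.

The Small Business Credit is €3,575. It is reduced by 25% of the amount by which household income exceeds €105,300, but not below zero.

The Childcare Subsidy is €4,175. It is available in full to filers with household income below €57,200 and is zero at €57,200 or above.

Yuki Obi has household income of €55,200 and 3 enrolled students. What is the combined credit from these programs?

€13,470

Education Credit: base = 3 × €3,880 = €11,640. income exceeds €36,800 by €18,400, which is 74 full-or-partial €250 increments; reduction = 74 × €80 = €5,920, leaving €5,720.
Small Business Credit: €55,200 is at or below the €105,300 threshold, so the full €3,575 applies.
Childcare Subsidy: €55,200 is below the €57,200 cutoff, so the full €4,175 applies.
Total: €5,720 + €3,575 + €4,175 = €13,470.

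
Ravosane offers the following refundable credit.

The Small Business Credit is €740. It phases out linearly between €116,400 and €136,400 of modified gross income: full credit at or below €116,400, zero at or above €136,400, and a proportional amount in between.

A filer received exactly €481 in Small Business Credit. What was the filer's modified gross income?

€123,400

€481 is 481/740 of the full €740, so 259/740 of the €20,000 range has been used: income = €116,400 + €20,000 × 259/740 = €123,400.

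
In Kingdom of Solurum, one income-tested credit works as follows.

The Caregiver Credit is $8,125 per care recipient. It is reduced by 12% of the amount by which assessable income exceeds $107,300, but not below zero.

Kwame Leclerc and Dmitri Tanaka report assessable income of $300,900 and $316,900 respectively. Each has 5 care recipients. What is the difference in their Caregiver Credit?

Kwame ($300,900): Caregiver Credit: base = 5 × $8,125 = $40,625. 12% of the $193,600 excess over $107,300 is $23,232; credit = $40,625 − $23,232 = $17,393.
Dmitri ($316,900): Caregiver Credit: base = 5 × $8,125 = $40,625. 12% of the $209,600 excess over $107,300 is $25,152; credit = $40,625 − $25,152 = $15,473.
Difference: |$17,393 − $15,473| = $1,920.

$1,920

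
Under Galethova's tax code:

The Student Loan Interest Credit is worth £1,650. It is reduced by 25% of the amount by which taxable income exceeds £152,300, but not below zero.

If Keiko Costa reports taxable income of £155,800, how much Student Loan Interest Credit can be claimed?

£775

Student Loan Interest Credit: 25% of the £3,500 excess over £152,300 is £875; credit = £1,650 − £875 = £775.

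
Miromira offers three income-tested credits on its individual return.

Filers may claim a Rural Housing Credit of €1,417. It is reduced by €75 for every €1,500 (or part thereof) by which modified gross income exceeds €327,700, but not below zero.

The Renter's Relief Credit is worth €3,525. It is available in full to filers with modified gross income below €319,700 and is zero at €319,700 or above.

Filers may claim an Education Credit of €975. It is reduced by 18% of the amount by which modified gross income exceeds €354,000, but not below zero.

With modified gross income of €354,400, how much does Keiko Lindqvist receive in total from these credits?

€970

Rural Housing Credit: income exceeds €327,700 by €26,700, which is 18 full-or-partial €1,500 increments; reduction = 18 × €75 = €1,350, leaving €67.
Renter's Relief Credit: €354,400 meets or exceeds the €319,700 cutoff, so the credit is €0.
Education Credit: 18% of the €400 excess over €354,000 is €72; credit = €975 − €72 = €903.
Total: €67 + €0 + €903 = €970.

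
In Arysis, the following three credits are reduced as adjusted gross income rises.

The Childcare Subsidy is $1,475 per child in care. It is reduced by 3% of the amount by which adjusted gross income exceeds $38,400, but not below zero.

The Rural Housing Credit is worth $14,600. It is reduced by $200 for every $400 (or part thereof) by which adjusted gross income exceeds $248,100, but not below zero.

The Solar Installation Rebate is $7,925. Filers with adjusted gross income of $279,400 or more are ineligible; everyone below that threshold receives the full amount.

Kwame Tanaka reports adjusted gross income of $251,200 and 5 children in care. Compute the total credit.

Childcare Subsidy: base = 5 × $1,475 = $7,375. 3% of the $212,800 excess over $38,400 is $6,384; credit = $7,375 − $6,384 = $991.
Rural Housing Credit: income exceeds $248,100 by $3,100, which is 8 full-or-partial $400 increments; reduction = 8 × $200 = $1,600, leaving $13,000.
Solar Installation Rebate: $251,200 is below the $279,400 cutoff, so the full $7,925 applies.
Total: $991 + $13,000 + $7,925 = $21,916.

$21,916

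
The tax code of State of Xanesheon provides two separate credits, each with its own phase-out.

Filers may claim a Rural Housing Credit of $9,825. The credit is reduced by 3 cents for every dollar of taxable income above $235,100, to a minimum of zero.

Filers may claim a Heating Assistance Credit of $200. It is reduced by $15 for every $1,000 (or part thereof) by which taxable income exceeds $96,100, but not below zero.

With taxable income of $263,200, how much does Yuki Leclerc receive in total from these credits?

$8,982

Rural Housing Credit: 3% of the $28,100 excess over $235,100 is $843; credit = $9,825 − $843 = $8,982.
Heating Assistance Credit: income exceeds $96,100 by $167,100 → 168 increments × $15 = $2,520 ≥ base, so the credit is $0.
Total: $8,982 + $0 = $8,982.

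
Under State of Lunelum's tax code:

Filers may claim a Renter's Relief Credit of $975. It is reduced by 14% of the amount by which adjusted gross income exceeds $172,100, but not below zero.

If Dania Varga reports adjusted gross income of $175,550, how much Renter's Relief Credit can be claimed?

Renter's Relief Credit: 14% of the $3,450 excess over $172,100 is $483; credit = $975 − $483 = $492.

$492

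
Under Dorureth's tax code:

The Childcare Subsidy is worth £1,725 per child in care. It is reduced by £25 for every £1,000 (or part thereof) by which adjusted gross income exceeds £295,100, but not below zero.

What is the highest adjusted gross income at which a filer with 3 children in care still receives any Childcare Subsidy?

Full credit = 3 × £1,725 = £5,175.
After 206 increments the reduction is 206 × £25 = £5,150, leaving £25; one more increment wipes it out. Increment 206 ends at excess 206 × £1,000 = £206,000, so the highest qualifying income is £295,100 + £206,000 = £501,100.

£501,100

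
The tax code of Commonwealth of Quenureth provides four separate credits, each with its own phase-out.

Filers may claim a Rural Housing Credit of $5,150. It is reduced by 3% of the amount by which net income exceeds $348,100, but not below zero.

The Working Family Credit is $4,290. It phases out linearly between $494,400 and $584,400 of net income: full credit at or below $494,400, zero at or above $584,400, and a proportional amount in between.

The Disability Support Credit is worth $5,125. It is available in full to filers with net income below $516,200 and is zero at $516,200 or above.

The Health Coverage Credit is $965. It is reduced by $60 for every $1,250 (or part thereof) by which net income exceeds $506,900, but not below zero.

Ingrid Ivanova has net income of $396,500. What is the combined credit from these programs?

$14,078

Rural Housing Credit: 3% of the $48,400 excess over $348,100 is $1,452; credit = $5,150 − $1,452 = $3,698.
Working Family Credit: $396,500 is at or below the $494,400 threshold, so the full $4,290 applies.
Disability Support Credit: $396,500 is below the $516,200 cutoff, so the full $5,125 applies.
Health Coverage Credit: $396,500 is at or below the $506,900 threshold, so the full $965 applies.
Total: $3,698 + $4,290 + $5,125 + $965 = $14,078.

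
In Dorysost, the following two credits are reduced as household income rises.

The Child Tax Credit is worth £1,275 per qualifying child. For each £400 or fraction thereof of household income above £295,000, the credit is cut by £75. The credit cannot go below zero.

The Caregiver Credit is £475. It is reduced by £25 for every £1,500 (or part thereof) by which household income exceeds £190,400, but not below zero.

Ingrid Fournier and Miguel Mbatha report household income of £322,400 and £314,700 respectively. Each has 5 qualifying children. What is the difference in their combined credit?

Ingrid (£322,400): Child Tax Credit: base = 5 × £1,275 = £6,375. income exceeds £295,000 by £27,400, which is 69 full-or-partial £400 increments; reduction = 69 × £75 = £5,175, leaving £1,200. Caregiver Credit: income exceeds £190,400 by £132,000 → 88 increments × £25 = £2,200 ≥ base, so the credit is £0. total £1,200 + £0 = £1,200
Miguel (£314,700): Child Tax Credit: base = 5 × £1,275 = £6,375. income exceeds £295,000 by £19,700, which is 50 full-or-partial £400 increments; reduction = 50 × £75 = £3,750, leaving £2,625. Caregiver Credit: income exceeds £190,400 by £124,300 → 83 increments × £25 = £2,075 ≥ base, so the credit is £0. total £2,625 + £0 = £2,625
Difference: |£1,200 − £2,625| = £1,425.

£1,425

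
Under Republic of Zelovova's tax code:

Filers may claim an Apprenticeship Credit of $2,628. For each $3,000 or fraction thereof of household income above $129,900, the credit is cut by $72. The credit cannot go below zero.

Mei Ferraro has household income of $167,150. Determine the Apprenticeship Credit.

$1,692

Apprenticeship Credit: income exceeds $129,900 by $37,250, which is 13 full-or-partial $3,000 increments; reduction = 13 × $72 = $936, leaving $1,692.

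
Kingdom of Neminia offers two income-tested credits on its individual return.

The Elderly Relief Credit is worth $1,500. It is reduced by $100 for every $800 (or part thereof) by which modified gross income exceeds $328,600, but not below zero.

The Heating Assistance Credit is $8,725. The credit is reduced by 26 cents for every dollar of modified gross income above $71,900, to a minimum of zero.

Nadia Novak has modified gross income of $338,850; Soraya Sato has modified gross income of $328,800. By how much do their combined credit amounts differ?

Nadia ($338,850): Elderly Relief Credit: income exceeds $328,600 by $10,250, which is 13 full-or-partial $800 increments; reduction = 13 × $100 = $1,300, leaving $200. Heating Assistance Credit: 26% of the $266,950 excess over $71,900 is $69,407 ≥ base, so the credit is $0. total $200 + $0 = $200
Soraya ($328,800): Elderly Relief Credit: income exceeds $328,600 by $200, which is 1 full-or-partial $800 increment; reduction = 1 × $100 = $100, leaving $1,400. Heating Assistance Credit: 26% of the $256,900 excess over $71,900 is $66,794 ≥ base, so the credit is $0. total $1,400 + $0 = $1,400
Difference: |$200 − $1,400| = $1,200.

$1,200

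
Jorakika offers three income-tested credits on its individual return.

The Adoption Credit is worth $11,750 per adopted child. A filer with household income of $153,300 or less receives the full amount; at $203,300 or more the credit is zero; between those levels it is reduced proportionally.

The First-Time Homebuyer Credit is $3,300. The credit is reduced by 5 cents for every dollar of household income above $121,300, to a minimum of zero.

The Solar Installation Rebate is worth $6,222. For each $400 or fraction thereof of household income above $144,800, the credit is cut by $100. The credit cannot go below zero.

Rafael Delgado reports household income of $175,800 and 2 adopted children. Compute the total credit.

$13,500

Adoption Credit: base = 2 × $11,750 = $23,500. $175,800 is $22,500 into a $50,000 phase-out range, leaving 27,500/50,000 of the credit: $23,500 × 27,500/50,000 = $12,925.
First-Time Homebuyer Credit: 5% of the $54,500 excess over $121,300 is $2,725; credit = $3,300 − $2,725 = $575.
Solar Installation Rebate: income exceeds $144,800 by $31,000 → 78 increments × $100 = $7,800 ≥ base, so the credit is $0.
Total: $12,925 + $575 + $0 = $13,500.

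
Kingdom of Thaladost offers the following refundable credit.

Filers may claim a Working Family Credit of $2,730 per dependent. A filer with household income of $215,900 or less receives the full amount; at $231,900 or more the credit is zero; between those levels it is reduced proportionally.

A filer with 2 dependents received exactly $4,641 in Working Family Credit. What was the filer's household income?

$218,300

Full credit = 2 × $2,730 = $5,460.
$4,641 is 4,641/5,460 of the full $5,460, so 819/5,460 of the $16,000 range has been used: income = $215,900 + $16,000 × 819/5,460 = $218,300.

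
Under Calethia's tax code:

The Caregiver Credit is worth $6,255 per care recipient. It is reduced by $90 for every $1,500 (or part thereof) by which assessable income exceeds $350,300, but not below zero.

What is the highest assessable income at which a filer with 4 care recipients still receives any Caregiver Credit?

$765,800

Full credit = 4 × $6,255 = $25,020.
After 277 increments the reduction is 277 × $90 = $24,930, leaving $90; one more increment wipes it out. Increment 277 ends at excess 277 × $1,500 = $415,500, so the highest qualifying income is $350,300 + $415,500 = $765,800.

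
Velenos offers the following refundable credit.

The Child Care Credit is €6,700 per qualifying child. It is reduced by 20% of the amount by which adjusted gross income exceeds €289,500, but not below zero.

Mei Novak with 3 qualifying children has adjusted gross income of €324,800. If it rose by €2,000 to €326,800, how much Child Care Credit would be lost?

€400

At €324,800 — base = 3 × €6,700 = €20,100. 20% of the €35,300 excess over €289,500 is €7,060; credit = €20,100 − €7,060 = €13,040.
At €326,800 — base = 3 × €6,700 = €20,100. 20% of the €37,300 excess over €289,500 is €7,460; credit = €20,100 − €7,460 = €12,640.
Lost: €13,040 − €12,640 = €400.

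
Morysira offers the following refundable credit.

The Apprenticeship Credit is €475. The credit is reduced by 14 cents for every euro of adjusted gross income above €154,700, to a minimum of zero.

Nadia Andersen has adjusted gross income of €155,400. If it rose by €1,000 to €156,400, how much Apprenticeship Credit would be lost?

€140

At €155,400 — 14% of the €700 excess over €154,700 is €98; credit = €475 − €98 = €377.
At €156,400 — 14% of the €1,700 excess over €154,700 is €238; credit = €475 − €238 = €237.
Lost: €377 − €237 = €140.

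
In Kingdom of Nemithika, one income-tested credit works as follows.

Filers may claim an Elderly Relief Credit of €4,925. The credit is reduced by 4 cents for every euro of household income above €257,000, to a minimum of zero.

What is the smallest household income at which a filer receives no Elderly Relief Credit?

€380,125

The credit falls by 4% of each euro above €257,000, so it reaches zero when the excess is €4,925 / 4% = €123,125: income = €257,000 + €123,125 = €380,125.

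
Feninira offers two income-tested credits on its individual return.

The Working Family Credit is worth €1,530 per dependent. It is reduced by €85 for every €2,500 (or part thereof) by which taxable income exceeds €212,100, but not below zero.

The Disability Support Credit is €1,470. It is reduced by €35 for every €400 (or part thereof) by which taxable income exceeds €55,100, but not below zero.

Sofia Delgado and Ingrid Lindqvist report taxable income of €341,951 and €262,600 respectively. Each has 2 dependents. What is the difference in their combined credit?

€1,275

Sofia (€341,951): Working Family Credit: base = 2 × €1,530 = €3,060. income exceeds €212,100 by €129,851 → 52 increments × €85 = €4,420 ≥ base, so the credit is €0. Disability Support Credit: income exceeds €55,100 by €286,851 → 718 increments × €35 = €25,130 ≥ base, so the credit is €0. total €0 + €0 = €0
Ingrid (€262,600): Working Family Credit: base = 2 × €1,530 = €3,060. income exceeds €212,100 by €50,500, which is 21 full-or-partial €2,500 increments; reduction = 21 × €85 = €1,785, leaving €1,275. Disability Support Credit: income exceeds €55,100 by €207,500 → 519 increments × €35 = €18,165 ≥ base, so the credit is €0. total €1,275 + €0 = €1,275
Difference: |€0 − €1,275| = €1,275.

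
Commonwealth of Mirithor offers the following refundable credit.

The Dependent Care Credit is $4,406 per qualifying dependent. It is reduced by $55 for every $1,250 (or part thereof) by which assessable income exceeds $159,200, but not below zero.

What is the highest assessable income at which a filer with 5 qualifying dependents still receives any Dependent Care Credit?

$659,200

Full credit = 5 × $4,406 = $22,030.
After 400 increments the reduction is 400 × $55 = $22,000, leaving $30; one more increment wipes it out. Increment 400 ends at excess 400 × $1,250 = $500,000, so the highest qualifying income is $159,200 + $500,000 = $659,200.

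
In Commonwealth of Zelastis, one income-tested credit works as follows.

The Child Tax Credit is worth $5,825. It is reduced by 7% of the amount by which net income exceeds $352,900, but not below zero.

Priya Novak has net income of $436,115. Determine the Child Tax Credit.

Child Tax Credit: 7% of the $83,215 excess over $352,900 is $5,825.05 ≥ base, so the credit is $0.

$0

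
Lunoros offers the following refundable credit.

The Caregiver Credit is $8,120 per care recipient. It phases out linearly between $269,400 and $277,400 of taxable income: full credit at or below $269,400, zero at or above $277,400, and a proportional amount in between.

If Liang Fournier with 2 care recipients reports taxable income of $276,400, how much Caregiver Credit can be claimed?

Caregiver Credit: base = 2 × $8,120 = $16,240. $276,400 is $7,000 into a $8,000 phase-out range, leaving 1,000/8,000 of the credit: $16,240 × 1,000/8,000 = $2,030.

$2,030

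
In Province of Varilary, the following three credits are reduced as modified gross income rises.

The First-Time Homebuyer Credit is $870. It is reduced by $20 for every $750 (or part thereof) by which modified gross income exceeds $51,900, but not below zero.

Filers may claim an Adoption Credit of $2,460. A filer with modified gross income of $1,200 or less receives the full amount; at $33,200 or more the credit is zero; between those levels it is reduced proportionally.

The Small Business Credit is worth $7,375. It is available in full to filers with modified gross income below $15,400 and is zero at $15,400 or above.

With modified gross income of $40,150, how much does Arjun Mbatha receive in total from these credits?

$870

First-Time Homebuyer Credit: $40,150 is at or below the $51,900 threshold, so the full $870 applies.
Adoption Credit: $40,150 is at or above $33,200, so the credit is $0.
Small Business Credit: $40,150 meets or exceeds the $15,400 cutoff, so the credit is $0.
Total: $870 + $0 + $0 = $870.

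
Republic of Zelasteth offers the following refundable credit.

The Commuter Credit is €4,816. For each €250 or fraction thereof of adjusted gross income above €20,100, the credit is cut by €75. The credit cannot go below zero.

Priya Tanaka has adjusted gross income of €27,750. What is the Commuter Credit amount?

€2,491

Commuter Credit: income exceeds €20,100 by €7,650, which is 31 full-or-partial €250 increments; reduction = 31 × €75 = €2,325, leaving €2,491.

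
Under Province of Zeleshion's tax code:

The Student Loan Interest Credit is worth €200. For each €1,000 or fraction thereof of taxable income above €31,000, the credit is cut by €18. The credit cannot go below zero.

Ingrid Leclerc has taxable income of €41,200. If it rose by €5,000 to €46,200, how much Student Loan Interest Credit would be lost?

€2

At €41,200 — income exceeds €31,000 by €10,200, which is 11 full-or-partial €1,000 increments; reduction = 11 × €18 = €198, leaving €2.
At €46,200 — income exceeds €31,000 by €15,200 → 16 increments × €18 = €288 ≥ base, so the credit is €0.
Lost: €2 − €0 = €2.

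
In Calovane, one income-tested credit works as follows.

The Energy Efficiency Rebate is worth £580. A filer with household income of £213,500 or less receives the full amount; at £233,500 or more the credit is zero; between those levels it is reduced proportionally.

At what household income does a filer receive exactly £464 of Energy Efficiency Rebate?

£217,500

£464 is 464/580 of the full £580, so 116/580 of the £20,000 range has been used: income = £213,500 + £20,000 × 116/580 = £217,500.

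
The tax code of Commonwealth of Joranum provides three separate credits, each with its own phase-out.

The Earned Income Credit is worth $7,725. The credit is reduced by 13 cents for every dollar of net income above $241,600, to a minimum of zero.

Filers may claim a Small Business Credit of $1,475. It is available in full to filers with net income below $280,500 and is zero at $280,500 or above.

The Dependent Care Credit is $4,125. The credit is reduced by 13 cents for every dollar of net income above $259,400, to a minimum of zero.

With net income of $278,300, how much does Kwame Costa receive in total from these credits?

$6,097

Earned Income Credit: 13% of the $36,700 excess over $241,600 is $4,771; credit = $7,725 − $4,771 = $2,954.
Small Business Credit: $278,300 is below the $280,500 cutoff, so the full $1,475 applies.
Dependent Care Credit: 13% of the $18,900 excess over $259,400 is $2,457; credit = $4,125 − $2,457 = $1,668.
Total: $2,954 + $1,475 + $1,668 = $6,097.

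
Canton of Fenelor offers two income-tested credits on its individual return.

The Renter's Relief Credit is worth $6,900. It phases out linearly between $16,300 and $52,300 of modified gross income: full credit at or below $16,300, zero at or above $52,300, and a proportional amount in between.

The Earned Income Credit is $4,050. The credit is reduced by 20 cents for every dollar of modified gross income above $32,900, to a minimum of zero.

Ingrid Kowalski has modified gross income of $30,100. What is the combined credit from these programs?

$8,305

Renter's Relief Credit: $30,100 is $13,800 into a $36,000 phase-out range, leaving 22,200/36,000 of the credit: $6,900 × 22,200/36,000 = $4,255.
Earned Income Credit: $30,100 is at or below the $32,900 threshold, so the full $4,050 applies.
Total: $4,255 + $4,050 = $8,305.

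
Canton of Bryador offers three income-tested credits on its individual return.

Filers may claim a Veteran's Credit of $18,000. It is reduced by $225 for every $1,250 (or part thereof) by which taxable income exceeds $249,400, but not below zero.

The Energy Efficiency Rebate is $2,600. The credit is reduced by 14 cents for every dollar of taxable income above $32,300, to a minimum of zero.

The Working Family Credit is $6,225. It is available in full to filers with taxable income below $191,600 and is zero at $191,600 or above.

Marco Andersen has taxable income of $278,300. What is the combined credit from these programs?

$12,600

Veteran's Credit: income exceeds $249,400 by $28,900, which is 24 full-or-partial $1,250 increments; reduction = 24 × $225 = $5,400, leaving $12,600.
Energy Efficiency Rebate: 14% of the $246,000 excess over $32,300 is $34,440 ≥ base, so the credit is $0.
Working Family Credit: $278,300 meets or exceeds the $191,600 cutoff, so the credit is $0.
Total: $12,600 + $0 + $0 = $12,600.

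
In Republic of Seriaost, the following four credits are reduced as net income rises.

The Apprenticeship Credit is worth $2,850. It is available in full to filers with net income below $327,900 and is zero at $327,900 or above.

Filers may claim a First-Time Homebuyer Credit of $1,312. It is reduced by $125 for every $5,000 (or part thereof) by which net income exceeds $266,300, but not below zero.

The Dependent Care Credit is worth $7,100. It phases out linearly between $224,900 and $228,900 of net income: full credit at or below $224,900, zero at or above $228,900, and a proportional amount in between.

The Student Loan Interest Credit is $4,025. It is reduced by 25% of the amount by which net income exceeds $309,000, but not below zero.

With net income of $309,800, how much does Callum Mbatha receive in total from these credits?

Apprenticeship Credit: $309,800 is below the $327,900 cutoff, so the full $2,850 applies.
First-Time Homebuyer Credit: income exceeds $266,300 by $43,500, which is 9 full-or-partial $5,000 increments; reduction = 9 × $125 = $1,125, leaving $187.
Dependent Care Credit: $309,800 is at or above $228,900, so the credit is $0.
Student Loan Interest Credit: 25% of the $800 excess over $309,000 is $200; credit = $4,025 − $200 = $3,825.
Total: $2,850 + $187 + $0 + $3,825 = $6,862.

$6,862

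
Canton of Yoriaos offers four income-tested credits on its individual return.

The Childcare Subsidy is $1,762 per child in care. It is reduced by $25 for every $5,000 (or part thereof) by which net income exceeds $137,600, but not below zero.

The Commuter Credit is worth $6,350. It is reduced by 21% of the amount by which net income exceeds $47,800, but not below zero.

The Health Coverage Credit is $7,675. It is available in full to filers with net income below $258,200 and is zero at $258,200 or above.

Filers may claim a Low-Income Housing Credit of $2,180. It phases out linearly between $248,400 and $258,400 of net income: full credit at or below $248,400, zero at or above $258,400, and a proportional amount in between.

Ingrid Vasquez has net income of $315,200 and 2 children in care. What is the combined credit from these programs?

Childcare Subsidy: base = 2 × $1,762 = $3,524. income exceeds $137,600 by $177,600, which is 36 full-or-partial $5,000 increments; reduction = 36 × $25 = $900, leaving $2,624.
Commuter Credit: 21% of the $267,400 excess over $47,800 is $56,154 ≥ base, so the credit is $0.
Health Coverage Credit: $315,200 meets or exceeds the $258,200 cutoff, so the credit is $0.
Low-Income Housing Credit: $315,200 is at or above $258,400, so the credit is $0.
Total: $2,624 + $0 + $0 + $0 = $2,624.

$2,624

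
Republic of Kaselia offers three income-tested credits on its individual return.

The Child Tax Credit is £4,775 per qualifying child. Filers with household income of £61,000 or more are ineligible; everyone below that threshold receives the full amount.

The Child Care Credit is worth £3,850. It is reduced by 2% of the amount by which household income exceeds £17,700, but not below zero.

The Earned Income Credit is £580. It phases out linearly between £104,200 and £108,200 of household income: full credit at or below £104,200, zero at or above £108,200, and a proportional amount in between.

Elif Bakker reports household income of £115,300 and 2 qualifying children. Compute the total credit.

£1,898

Child Tax Credit: base = 2 × £4,775 = £9,550. £115,300 meets or exceeds the £61,000 cutoff, so the credit is £0.
Child Care Credit: 2% of the £97,600 excess over £17,700 is £1,952; credit = £3,850 − £1,952 = £1,898.
Earned Income Credit: £115,300 is at or above £108,200, so the credit is £0.
Total: £0 + £1,898 + £0 = £1,898.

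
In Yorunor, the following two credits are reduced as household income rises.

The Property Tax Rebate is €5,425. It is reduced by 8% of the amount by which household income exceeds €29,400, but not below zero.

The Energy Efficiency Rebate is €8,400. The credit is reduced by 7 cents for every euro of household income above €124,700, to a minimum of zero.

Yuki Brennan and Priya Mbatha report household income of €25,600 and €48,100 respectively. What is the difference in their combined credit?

€1,496

Yuki (€25,600): Property Tax Rebate: €25,600 is at or below the €29,400 threshold, so the full €5,425 applies. Energy Efficiency Rebate: €25,600 is at or below the €124,700 threshold, so the full €8,400 applies. total €5,425 + €8,400 = €13,825
Priya (€48,100): Property Tax Rebate: 8% of the €18,700 excess over €29,400 is €1,496; credit = €5,425 − €1,496 = €3,929. Energy Efficiency Rebate: €48,100 is at or below the €124,700 threshold, so the full €8,400 applies. total €3,929 + €8,400 = €12,329
Difference: |€13,825 − €12,329| = €1,496.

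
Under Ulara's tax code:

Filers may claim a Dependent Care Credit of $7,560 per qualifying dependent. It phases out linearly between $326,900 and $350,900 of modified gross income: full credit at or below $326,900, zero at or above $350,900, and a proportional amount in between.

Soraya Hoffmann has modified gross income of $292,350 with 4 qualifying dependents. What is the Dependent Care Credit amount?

Dependent Care Credit: base = 4 × $7,560 = $30,240. $292,350 is at or below the $326,900 threshold, so the full $30,240 applies.

$30,240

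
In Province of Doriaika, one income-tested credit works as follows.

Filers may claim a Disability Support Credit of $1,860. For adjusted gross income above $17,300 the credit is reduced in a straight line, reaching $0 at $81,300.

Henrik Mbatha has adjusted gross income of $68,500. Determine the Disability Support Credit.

$372

Disability Support Credit: $68,500 is $51,200 into a $64,000 phase-out range, leaving 12,800/64,000 of the credit: $1,860 × 12,800/64,000 = $372.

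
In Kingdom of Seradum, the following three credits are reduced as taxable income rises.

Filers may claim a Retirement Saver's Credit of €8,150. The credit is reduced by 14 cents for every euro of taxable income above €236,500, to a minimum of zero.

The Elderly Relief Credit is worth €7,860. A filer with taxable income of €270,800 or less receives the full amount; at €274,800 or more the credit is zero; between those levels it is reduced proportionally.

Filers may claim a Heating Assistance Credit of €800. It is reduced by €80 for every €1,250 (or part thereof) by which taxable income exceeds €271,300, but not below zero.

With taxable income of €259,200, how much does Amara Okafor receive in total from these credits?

Retirement Saver's Credit: 14% of the €22,700 excess over €236,500 is €3,178; credit = €8,150 − €3,178 = €4,972.
Elderly Relief Credit: €259,200 is at or below the €270,800 threshold, so the full €7,860 applies.
Heating Assistance Credit: €259,200 is at or below the €271,300 threshold, so the full €800 applies.
Total: €4,972 + €7,860 + €800 = €13,632.

€13,632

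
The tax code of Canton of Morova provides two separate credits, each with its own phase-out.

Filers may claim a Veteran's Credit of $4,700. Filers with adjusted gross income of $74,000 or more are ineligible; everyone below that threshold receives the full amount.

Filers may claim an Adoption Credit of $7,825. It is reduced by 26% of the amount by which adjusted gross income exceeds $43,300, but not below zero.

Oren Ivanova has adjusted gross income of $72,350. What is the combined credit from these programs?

Veteran's Credit: $72,350 is below the $74,000 cutoff, so the full $4,700 applies.
Adoption Credit: 26% of the $29,050 excess over $43,300 is $7,553; credit = $7,825 − $7,553 = $272.
Total: $4,700 + $272 = $4,972.

$4,972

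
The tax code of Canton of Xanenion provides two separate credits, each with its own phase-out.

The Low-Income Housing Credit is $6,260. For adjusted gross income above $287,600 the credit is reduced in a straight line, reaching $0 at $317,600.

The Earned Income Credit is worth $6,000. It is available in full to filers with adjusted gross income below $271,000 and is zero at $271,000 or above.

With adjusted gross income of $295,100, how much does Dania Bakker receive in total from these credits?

Low-Income Housing Credit: $295,100 is $7,500 into a $30,000 phase-out range, leaving 22,500/30,000 of the credit: $6,260 × 22,500/30,000 = $4,695.
Earned Income Credit: $295,100 meets or exceeds the $271,000 cutoff, so the credit is $0.
Total: $4,695 + $0 = $4,695.

$4,695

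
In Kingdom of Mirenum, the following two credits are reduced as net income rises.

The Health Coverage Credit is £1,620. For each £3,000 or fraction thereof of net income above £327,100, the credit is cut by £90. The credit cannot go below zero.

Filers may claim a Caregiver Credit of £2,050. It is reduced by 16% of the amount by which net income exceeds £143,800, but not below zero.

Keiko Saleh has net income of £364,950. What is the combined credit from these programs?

£450

Health Coverage Credit: income exceeds £327,100 by £37,850, which is 13 full-or-partial £3,000 increments; reduction = 13 × £90 = £1,170, leaving £450.
Caregiver Credit: 16% of the £221,150 excess over £143,800 is £35,384 ≥ base, so the credit is £0.
Total: £450 + £0 = £450.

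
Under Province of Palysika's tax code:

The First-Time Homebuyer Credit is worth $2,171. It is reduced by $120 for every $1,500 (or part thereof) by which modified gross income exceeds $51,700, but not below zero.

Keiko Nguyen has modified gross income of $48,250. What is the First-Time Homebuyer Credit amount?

First-Time Homebuyer Credit: $48,250 is at or below the $51,700 threshold, so the full $2,171 applies.

$2,171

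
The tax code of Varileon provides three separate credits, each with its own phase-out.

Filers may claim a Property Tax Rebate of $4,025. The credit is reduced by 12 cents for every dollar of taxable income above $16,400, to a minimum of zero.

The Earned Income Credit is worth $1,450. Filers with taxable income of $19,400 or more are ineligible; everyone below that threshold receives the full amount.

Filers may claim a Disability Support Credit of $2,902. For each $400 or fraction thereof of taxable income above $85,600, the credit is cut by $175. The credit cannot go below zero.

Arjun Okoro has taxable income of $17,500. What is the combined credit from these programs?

$8,245

Property Tax Rebate: 12% of the $1,100 excess over $16,400 is $132; credit = $4,025 − $132 = $3,893.
Earned Income Credit: $17,500 is below the $19,400 cutoff, so the full $1,450 applies.
Disability Support Credit: $17,500 is at or below the $85,600 threshold, so the full $2,902 applies.
Total: $3,893 + $1,450 + $2,902 = $8,245.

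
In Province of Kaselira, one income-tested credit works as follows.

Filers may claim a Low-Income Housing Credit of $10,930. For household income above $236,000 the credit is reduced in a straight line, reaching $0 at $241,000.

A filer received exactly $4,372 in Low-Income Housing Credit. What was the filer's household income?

$4,372 is 4,372/10,930 of the full $10,930, so 6,558/10,930 of the $5,000 range has been used: income = $236,000 + $5,000 × 6,558/10,930 = $239,000.

$239,000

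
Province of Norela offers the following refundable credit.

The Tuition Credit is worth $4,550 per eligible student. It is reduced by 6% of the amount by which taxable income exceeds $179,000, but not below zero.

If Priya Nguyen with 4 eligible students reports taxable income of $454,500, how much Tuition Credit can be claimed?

$1,670

Tuition Credit: base = 4 × $4,550 = $18,200. 6% of the $275,500 excess over $179,000 is $16,530; credit = $18,200 − $16,530 = $1,670.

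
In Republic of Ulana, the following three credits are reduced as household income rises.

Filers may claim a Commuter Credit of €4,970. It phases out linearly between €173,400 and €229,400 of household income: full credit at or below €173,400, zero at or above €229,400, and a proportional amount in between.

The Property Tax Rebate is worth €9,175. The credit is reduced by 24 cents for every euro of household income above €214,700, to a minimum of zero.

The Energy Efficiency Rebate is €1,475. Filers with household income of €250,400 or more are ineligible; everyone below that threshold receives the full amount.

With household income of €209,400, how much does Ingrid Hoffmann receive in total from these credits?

Commuter Credit: €209,400 is €36,000 into a €56,000 phase-out range, leaving 20,000/56,000 of the credit: €4,970 × 20,000/56,000 = €1,775.
Property Tax Rebate: €209,400 is at or below the €214,700 threshold, so the full €9,175 applies.
Energy Efficiency Rebate: €209,400 is below the €250,400 cutoff, so the full €1,475 applies.
Total: €1,775 + €9,175 + €1,475 = €12,425.

€12,425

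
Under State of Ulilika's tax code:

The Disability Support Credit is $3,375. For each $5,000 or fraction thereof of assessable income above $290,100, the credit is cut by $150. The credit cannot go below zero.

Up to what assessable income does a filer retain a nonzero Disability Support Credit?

After 22 increments the reduction is 22 × $150 = $3,300, leaving $75; one more increment wipes it out. Increment 22 ends at excess 22 × $5,000 = $110,000, so the highest qualifying income is $290,100 + $110,000 = $400,100.

$400,100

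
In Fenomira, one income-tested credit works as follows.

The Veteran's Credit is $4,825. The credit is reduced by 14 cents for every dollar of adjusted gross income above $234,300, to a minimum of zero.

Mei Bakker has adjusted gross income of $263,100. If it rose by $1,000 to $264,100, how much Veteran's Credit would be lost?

At $263,100 — 14% of the $28,800 excess over $234,300 is $4,032; credit = $4,825 − $4,032 = $793.
At $264,100 — 14% of the $29,800 excess over $234,300 is $4,172; credit = $4,825 − $4,172 = $653.
Lost: $793 − $653 = $140.

$140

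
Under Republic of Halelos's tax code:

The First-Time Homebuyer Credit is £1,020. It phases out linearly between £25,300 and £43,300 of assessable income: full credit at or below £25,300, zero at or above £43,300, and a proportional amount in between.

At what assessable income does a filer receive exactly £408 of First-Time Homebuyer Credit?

£408 is 408/1,020 of the full £1,020, so 612/1,020 of the £18,000 range has been used: income = £25,300 + £18,000 × 612/1,020 = £36,100.

£36,100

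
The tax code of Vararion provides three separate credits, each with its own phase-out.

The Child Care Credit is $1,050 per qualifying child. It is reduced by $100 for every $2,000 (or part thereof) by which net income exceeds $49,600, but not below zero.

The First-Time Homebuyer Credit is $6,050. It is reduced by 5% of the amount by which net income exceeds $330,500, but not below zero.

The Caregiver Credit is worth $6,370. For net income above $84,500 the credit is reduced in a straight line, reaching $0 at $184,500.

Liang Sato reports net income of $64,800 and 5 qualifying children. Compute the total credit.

Child Care Credit: base = 5 × $1,050 = $5,250. income exceeds $49,600 by $15,200, which is 8 full-or-partial $2,000 increments; reduction = 8 × $100 = $800, leaving $4,450.
First-Time Homebuyer Credit: $64,800 is at or below the $330,500 threshold, so the full $6,050 applies.
Caregiver Credit: $64,800 is at or below the $84,500 threshold, so the full $6,370 applies.
Total: $4,450 + $6,050 + $6,370 = $16,870.

$16,870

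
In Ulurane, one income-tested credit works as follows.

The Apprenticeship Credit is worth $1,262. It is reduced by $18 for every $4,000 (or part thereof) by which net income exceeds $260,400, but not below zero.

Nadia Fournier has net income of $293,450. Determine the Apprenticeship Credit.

$1,100

Apprenticeship Credit: income exceeds $260,400 by $33,050, which is 9 full-or-partial $4,000 increments; reduction = 9 × $18 = $162, leaving $1,100.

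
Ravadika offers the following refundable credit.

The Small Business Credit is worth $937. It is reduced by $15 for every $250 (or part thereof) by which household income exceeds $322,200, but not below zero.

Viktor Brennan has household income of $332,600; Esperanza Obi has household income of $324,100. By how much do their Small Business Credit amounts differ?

Viktor ($332,600): Small Business Credit: income exceeds $322,200 by $10,400, which is 42 full-or-partial $250 increments; reduction = 42 × $15 = $630, leaving $307.
Esperanza ($324,100): Small Business Credit: income exceeds $322,200 by $1,900, which is 8 full-or-partial $250 increments; reduction = 8 × $15 = $120, leaving $817.
Difference: |$307 − $817| = $510.

$510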